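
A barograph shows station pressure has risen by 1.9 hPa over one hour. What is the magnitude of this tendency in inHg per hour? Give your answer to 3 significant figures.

1.9 hPa / 1 h × 0.02953 inHg/hPa = 0.0561 inHg/h.

0.0561 inHg per hour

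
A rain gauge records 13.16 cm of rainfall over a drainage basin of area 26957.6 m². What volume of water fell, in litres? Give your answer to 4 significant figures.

3548000 litres

Depth: 13.16 cm × 10 = 131.6 mm.
1 mm over 1 m² is 1 L, so volume = 131.6 × 26957.6 = 3547620.2 L ≈ 3548000 L.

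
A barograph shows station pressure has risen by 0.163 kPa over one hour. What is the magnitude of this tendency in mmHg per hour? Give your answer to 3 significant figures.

1.22 mmHg per hour

0.163 kPa / 1 h × 7.50062 mmHg/kPa = 1.22 mmHg/h.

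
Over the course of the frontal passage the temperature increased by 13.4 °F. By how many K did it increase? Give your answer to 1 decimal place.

7.4 K

For a temperature change the 32° offset cancels: ΔK = 13.4 × 0.5556 = 7.4 K.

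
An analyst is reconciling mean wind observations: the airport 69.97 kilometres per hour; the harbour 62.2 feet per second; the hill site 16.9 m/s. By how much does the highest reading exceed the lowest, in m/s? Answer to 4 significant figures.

2.536 m/s

the airport: 69.97 km/h = 19.43611 m/s.
the harbour: 62.2 ft/s = 18.95856 m/s.
Spread: 19.43611 − 16.90000 = 2.536 m/s.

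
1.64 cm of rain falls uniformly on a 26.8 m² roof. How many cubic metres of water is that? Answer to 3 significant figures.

Depth: 1.64 cm × 10 = 16.4 mm.
1 mm over 1 m² is 1 L, so volume = 16.4 × 26.8 = 439.52 L = 0.440 m³.

0.440 cubic metres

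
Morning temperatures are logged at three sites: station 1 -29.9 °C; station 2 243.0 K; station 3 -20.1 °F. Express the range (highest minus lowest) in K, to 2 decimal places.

1.21 K

station 2: 243.0 K = -30.150 °C.
station 3: -20.1 °F = -28.944 °C.
Spread: (-28.944) − (-30.150) = 1.206 °C.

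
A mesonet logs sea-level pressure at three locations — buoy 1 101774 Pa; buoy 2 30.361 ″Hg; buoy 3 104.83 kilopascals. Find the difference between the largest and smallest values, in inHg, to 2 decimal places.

0.90 inHg

buoy 1: 101774 Pa = 30.0538 inHg.
buoy 3: 104.83 kPa = 30.9563 inHg.
Spread: 30.9563 − 30.0538 = 0.90 inHg.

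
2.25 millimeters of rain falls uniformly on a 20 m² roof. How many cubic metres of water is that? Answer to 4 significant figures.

0.04500 cubic metres

1 mm over 1 m² is 1 L, so volume = 2.25 × 20 = 45 L = 0.04500 m³.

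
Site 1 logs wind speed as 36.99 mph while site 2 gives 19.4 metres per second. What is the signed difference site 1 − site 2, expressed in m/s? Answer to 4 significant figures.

-2.864 m/s

site 1: 36.99 mph = 16.53601 m/s.
Difference: 16.53601 − 19.40000 = -2.864 m/s.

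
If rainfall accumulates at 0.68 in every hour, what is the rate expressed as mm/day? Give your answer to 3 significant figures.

0.68 in/hour × 25.4 mm/in × 24 hour/day = 415 mm/day.

415 mm/day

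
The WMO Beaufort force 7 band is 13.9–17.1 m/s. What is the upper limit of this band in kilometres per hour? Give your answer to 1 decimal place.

61.6 km/h

13.9–17.1 m/s × 3.6 = 50.0–61.6 km/h.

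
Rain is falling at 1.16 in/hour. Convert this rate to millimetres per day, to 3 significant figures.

707 mm/day

1.16 in/hour × 25.4 mm/in × 24 hour/day = 707 mm/day.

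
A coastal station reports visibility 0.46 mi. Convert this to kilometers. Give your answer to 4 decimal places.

1 SM = 1.60934 km, so 0.46 × 1.60934 = 0.7403 km.

0.7403 km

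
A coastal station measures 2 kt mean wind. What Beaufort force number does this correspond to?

Beaufort force 1

2 kt lies in the Beaufort 1 band (light air, 1–3 kt).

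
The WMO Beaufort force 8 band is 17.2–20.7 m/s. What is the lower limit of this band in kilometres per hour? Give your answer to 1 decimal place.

61.9 km/h

17.2–20.7 m/s × 3.6 = 61.9–74.5 km/h.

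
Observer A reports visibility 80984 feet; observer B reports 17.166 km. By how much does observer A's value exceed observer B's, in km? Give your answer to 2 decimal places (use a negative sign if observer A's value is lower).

observer A: 80984 ft = 24.6839 km.
Difference: 24.6839 − 17.1660 = 7.52 km.

7.52 km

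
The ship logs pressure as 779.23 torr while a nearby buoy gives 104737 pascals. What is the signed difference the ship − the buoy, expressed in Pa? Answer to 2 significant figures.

the ship: 779.23 mmHg = 103888.80 Pa.
Difference: 103888.80 − 104737.00 = -850 Pa.

-850 Pa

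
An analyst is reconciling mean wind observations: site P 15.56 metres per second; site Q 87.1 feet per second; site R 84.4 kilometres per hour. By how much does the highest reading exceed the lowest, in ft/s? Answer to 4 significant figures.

site P: 15.56 m/s = 51.0499 ft/s.
site R: 84.4 km/h = 76.9175 ft/s.
Spread: 87.1000 − 51.0499 = 36.05 ft/s.

36.05 ft/s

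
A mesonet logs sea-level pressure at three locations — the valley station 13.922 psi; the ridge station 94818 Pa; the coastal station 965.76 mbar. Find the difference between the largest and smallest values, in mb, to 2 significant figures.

18 mb

the valley station: 13.922 psi = 959.89 mb.
the ridge station: 94818 Pa = 948.18 mb.
Spread: 965.76 − 948.18 = 18 mb.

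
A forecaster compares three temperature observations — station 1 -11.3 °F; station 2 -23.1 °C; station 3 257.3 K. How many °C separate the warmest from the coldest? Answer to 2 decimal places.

station 1: -11.3 °F = -24.056 °C.
station 3: 257.3 K = -15.850 °C.
Spread: (-15.850) − (-24.056) = 8.206 °C.

8.21 °C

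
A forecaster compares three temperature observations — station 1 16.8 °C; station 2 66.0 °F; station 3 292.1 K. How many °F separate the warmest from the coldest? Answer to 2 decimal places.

3.87 °F

station 2: 66.0 °F = 18.889 °C.
station 3: 292.1 K = 18.950 °C.
Spread: 18.950 − 16.800 = 2.150 °C = 3.87 °F.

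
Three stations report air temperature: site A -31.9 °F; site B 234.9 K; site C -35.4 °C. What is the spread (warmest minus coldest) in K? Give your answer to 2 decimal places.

site A: -31.9 °F = -35.500 °C.
site B: 234.9 K = -38.250 °C.
Spread: (-35.400) − (-38.250) = 2.850 °C.

2.85 K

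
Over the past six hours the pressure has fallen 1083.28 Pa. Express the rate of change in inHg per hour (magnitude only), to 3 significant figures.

1083.28 Pa / 6 h × 0.0002953 inHg/Pa = 0.0533 inHg/h.

0.0533 inHg per hour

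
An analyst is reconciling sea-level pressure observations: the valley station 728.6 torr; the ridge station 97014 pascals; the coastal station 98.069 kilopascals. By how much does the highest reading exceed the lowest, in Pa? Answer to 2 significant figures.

1100 Pa

the valley station: 728.6 mmHg = 97138.69 Pa.
the coastal station: 98.069 kPa = 98069.00 Pa.
Spread: 98069.00 − 97014.00 = 1100 Pa.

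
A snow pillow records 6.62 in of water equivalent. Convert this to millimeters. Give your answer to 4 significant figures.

1 in = 25.4 mm, so 6.62 × 25.4 = 168.1 mm.

168.1 mm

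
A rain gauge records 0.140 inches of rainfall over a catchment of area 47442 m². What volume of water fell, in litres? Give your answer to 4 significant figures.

168700 litres

Depth: 0.140 in × 25.4 = 3.556 mm.
1 mm over 1 m² is 1 L, so volume = 3.556 × 47442 = 168703.75 L ≈ 168700 L.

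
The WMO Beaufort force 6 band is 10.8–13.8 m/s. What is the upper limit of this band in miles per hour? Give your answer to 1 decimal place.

30.9 mph

10.8–13.8 m/s × 2.237 = 24.2–30.9 mph.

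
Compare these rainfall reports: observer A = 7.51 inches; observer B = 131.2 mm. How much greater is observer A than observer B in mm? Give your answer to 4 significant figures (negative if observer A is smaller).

59.55 mm

observer A: 7.51 in = 190.7540 mm.
Difference: 190.7540 − 131.2000 = 59.55 mm.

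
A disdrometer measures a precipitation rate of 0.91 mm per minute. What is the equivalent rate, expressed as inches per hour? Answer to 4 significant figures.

0.91 mm/minute × 0.0393701 in/mm × 60 minute/hour = 2.150 in/hour.

2.150 in/hour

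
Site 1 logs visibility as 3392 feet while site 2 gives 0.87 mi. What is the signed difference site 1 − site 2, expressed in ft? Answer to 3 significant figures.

-1200 ft

site 2: 0.87 SM = 4593.60 ft.
Difference: 3392.00 − 4593.60 = -1200 ft.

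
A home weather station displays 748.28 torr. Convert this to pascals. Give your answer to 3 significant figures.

1 mmHg = 133.322 Pa, so 748.28 × 133.322 = 99800 Pa.

99800 Pa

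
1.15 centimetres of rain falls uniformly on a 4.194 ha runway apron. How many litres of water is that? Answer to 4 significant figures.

Depth: 1.15 cm × 10 = 11.5 mm.
Area: 4.194 ha = 41940 m².
1 mm over 1 m² is 1 L, so volume = 11.5 × 41940 = 482310 L ≈ 482300 L.

482300 litres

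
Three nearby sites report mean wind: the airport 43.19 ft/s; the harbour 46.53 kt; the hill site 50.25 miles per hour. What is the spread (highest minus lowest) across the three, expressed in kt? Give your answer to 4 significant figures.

20.94 kt

the airport: 43.19 ft/s = 25.5894 kt.
the hill site: 50.25 mph = 43.6661 kt.
Spread: 46.5300 − 25.5894 = 20.94 kt.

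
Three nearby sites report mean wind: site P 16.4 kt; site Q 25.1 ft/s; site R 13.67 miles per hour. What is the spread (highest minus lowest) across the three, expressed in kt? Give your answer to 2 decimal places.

4.52 kt

site Q: 25.1 ft/s = 14.8713 kt.
site R: 13.67 mph = 11.8789 kt.
Spread: 16.4000 − 11.8789 = 4.52 kt.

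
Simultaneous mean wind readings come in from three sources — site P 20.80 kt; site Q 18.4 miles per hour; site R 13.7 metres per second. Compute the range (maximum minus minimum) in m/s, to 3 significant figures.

5.47 m/s

site P: 20.80 kt = 10.7004 m/s.
site Q: 18.4 mph = 8.2255 m/s.
Spread: 13.7000 − 8.2255 = 5.47 m/s.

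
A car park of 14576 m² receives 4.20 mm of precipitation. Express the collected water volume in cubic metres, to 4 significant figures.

1 mm over 1 m² is 1 L, so volume = 4.2 × 14576 = 61219.2 L = 61.22 m³.

61.22 cubic metres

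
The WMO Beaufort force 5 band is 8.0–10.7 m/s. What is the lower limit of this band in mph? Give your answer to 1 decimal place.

8.0–10.7 m/s × 2.237 = 17.9–23.9 mph.

17.9 mph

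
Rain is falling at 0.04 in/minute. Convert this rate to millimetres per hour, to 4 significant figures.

0.04 in/minute × 25.4 mm/in × 60 minute/hour = 60.96 mm/hour.

60.96 mm/hour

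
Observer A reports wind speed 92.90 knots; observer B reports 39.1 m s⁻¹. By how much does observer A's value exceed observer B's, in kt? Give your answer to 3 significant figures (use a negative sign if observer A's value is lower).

16.9 kt

observer B: 39.1 m/s = 76.004 kt.
Difference: 92.900 − 76.004 = 16.9 kt.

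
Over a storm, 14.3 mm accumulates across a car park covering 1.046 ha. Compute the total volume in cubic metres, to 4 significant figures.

Area: 1.046 ha = 10460 m².
1 mm over 1 m² is 1 L, so volume = 14.3 × 10460 = 149578 L = 149.6 m³.

149.6 cubic metres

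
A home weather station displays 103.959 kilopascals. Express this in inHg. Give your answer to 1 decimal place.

1 kPa = 0.2953 inHg, so 103.959 × 0.2953 = 30.7 inHg.

30.7 inHg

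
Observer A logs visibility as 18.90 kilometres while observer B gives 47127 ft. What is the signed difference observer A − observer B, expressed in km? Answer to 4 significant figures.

4.536 km

observer B: 47127 ft = 14.36431 km.
Difference: 18.90000 − 14.36431 = 4.536 km.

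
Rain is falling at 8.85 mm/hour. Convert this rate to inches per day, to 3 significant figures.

8.85 mm/hour × 0.0393701 in/mm × 24 hour/day = 8.36 in/day.

8.36 in/day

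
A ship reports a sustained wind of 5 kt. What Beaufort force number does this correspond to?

5 kt lies in the Beaufort 2 band (light breeze, 4–6 kt).

Beaufort force 2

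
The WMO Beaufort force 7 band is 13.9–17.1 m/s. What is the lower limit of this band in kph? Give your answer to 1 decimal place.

13.9–17.1 m/s × 3.6 = 50.0–61.6 km/h.

50.0 km/h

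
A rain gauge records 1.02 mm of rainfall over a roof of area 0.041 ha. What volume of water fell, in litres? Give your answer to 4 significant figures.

418.2 litres

Area: 0.041 ha = 410 m².
1 mm over 1 m² is 1 L, so volume = 1.02 × 410 = 418.2 L.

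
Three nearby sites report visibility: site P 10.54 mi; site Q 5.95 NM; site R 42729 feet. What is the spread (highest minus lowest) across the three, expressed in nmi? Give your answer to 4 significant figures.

3.209 nmi

site P: 10.54 SM = 9.15901 nmi.
site R: 42729 ft = 7.03229 nmi.
Spread: 9.15901 − 5.95000 = 3.209 nmi.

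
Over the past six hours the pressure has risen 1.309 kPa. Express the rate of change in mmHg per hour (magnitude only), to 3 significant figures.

1.64 mmHg per hour

1.309 kPa / 6 h × 7.50062 mmHg/kPa = 1.64 mmHg/h.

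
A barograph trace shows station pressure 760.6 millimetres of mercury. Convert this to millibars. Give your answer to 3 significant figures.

1 mmHg = 1.33322 mb, so 760.6 × 1.33322 = 1010 mb.

1010 mb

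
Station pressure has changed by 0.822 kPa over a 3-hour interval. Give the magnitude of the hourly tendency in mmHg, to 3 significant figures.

0.822 kPa / 3 h × 7.50062 mmHg/kPa = 2.06 mmHg/h.

2.06 mmHg per hour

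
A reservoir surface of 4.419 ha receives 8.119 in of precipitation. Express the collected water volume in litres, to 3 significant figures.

9110000 litres

Depth: 8.119 in × 25.4 = 206.2226 mm.
Area: 4.419 ha = 44190 m².
1 mm over 1 m² is 1 L, so volume = 206.2226 × 44190 = 9112976.7 L ≈ 9110000 L.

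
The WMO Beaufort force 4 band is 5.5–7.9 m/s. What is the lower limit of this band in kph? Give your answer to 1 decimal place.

19.8 km/h

5.5–7.9 m/s × 3.6 = 19.8–28.4 km/h.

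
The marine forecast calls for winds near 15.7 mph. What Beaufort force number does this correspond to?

Beaufort force 4

15.7 mph = 7.0 m/s, which is Beaufort 4 (moderate breeze, 5.5–7.9 m/s).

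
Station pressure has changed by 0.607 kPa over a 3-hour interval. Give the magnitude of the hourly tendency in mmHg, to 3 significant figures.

0.607 kPa / 3 h × 7.50062 mmHg/kPa = 1.52 mmHg/h.

1.52 mmHg per hour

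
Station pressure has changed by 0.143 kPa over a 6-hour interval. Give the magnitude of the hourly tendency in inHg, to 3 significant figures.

0.00704 inHg per hour

0.143 kPa / 6 h × 0.2953 inHg/kPa = 0.00704 inHg/h.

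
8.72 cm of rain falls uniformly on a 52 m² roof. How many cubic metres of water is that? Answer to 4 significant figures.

4.534 cubic metres

Depth: 8.72 cm × 10 = 87.2 mm.
1 mm over 1 m² is 1 L, so volume = 87.2 × 52 = 4534.4 L = 4.534 m³.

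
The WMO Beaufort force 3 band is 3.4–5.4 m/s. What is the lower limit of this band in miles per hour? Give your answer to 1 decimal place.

7.6 mph

3.4–5.4 m/s × 2.237 = 7.6–12.1 mph.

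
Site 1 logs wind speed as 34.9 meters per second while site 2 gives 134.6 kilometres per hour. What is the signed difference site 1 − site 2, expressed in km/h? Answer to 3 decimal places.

-8.960 km/h

site 1: 34.9 m/s = 125.64000 km/h.
Difference: 125.64000 − 134.60000 = -8.960 km/h.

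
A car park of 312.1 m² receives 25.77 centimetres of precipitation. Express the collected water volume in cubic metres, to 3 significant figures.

Depth: 25.77 cm × 10 = 257.7 mm.
1 mm over 1 m² is 1 L, so volume = 257.7 × 312.1 = 80428.17 L = 80.4 m³.

80.4 cubic metres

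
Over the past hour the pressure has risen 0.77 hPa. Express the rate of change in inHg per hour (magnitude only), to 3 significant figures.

0.0227 inHg per hour

0.77 hPa / 1 h × 0.02953 inHg/hPa = 0.0227 inHg/h.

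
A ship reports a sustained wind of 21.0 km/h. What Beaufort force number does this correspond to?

21.0 km/h = 5.8 m/s, which is Beaufort 4 (moderate breeze, 5.5–7.9 m/s).

Beaufort force 4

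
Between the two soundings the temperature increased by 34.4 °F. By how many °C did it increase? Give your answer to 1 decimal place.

19.1 °C

A change of 1 °C equals a change of 1.8 °F: Δ°C = 34.4 × 0.5556 = 19.1 °C.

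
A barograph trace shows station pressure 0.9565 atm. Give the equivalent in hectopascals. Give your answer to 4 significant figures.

969.2 hPa

1 atm = 1013.25 hPa, so 0.9565 × 1013.25 = 969.2 hPa.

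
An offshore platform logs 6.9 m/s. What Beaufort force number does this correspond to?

Beaufort force 4

6.9 m/s lies in the Beaufort 4 band (moderate breeze, 5.5–7.9 m/s).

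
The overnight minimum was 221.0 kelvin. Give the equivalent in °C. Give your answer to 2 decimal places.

°C = 221.0 − 273.15 = -52.15 °C.

-52.15 °C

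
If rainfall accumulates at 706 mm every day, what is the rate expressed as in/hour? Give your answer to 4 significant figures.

1.158 in/hour

706 mm/day × 0.0393701 in/mm × 0.0416667 day/hour = 1.158 in/hour.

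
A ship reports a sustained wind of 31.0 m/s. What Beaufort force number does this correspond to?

Beaufort force 11

31.0 m/s lies in the Beaufort 11 band (violent storm, 28.5–32.6 m/s).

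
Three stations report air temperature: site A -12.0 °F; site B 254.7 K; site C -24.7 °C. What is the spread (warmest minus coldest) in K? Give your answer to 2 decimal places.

site A: -12.0 °F = -24.444 °C.
site B: 254.7 K = -18.450 °C.
Spread: (-18.450) − (-24.700) = 6.250 °C.

6.25 K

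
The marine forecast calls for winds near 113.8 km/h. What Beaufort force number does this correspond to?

113.8 km/h = 31.6 m/s, which is Beaufort 11 (violent storm, 28.5–32.6 m/s).

Beaufort force 11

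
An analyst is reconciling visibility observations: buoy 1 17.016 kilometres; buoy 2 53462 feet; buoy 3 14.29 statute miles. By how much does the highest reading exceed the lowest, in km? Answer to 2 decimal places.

buoy 2: 53462 ft = 16.2952 km.
buoy 3: 14.29 SM = 22.9975 km.
Spread: 22.9975 − 16.2952 = 6.70 km.

6.70 km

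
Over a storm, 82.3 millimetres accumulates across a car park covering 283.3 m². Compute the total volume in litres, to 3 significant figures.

1 mm over 1 m² is 1 L, so volume = 82.3 × 283.3 = 23315.59 L ≈ 23300 L.

23300 litres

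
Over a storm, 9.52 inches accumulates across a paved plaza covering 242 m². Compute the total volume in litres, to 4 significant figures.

58520 litres

Depth: 9.52 in × 25.4 = 241.808 mm.
1 mm over 1 m² is 1 L, so volume = 241.808 × 242 = 58517.536 L ≈ 58520 L.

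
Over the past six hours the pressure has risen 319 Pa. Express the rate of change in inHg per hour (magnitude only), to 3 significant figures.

319 Pa / 6 h × 0.0002953 inHg/Pa = 0.0157 inHg/h.

0.0157 inHg per hour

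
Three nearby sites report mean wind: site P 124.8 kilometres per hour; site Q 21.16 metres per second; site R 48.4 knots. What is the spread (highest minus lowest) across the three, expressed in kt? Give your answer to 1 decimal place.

26.3 kt

site P: 124.8 km/h = 67.387 kt.
site Q: 21.16 m/s = 41.132 kt.
Spread: 67.387 − 41.132 = 26.3 kt.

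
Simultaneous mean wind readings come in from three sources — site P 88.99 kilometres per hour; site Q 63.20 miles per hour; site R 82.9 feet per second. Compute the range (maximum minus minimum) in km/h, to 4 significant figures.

12.72 km/h

site Q: 63.20 mph = 101.7105 km/h.
site R: 82.9 ft/s = 90.9645 km/h.
Spread: 101.7105 − 88.9900 = 12.72 km/h.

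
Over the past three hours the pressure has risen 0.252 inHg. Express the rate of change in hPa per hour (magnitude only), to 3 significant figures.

2.84 hPa per hour

0.252 inHg / 3 h × 33.8639 hPa/inHg = 2.84 hPa/h.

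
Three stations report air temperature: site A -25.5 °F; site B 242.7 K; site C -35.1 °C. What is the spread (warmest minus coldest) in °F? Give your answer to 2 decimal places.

site A: -25.5 °F = -31.944 °C.
site B: 242.7 K = -30.450 °C.
Spread: (-30.450) − (-35.100) = 4.650 °C = 8.37 °F.

8.37 °F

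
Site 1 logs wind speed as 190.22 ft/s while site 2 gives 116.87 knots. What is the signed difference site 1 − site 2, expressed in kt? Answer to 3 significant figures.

-4.17 kt

site 1: 190.22 ft/s = 112.7023 kt.
Difference: 112.7023 − 116.8700 = -4.17 kt.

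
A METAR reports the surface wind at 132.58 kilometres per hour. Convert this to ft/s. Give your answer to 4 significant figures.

120.8 ft/s

1 km/h = 0.911344 ft/s, so 132.58 × 0.911344 = 120.8 ft/s.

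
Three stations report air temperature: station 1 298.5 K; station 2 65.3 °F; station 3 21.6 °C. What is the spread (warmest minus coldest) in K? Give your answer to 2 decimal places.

station 1: 298.5 K = 25.350 °C.
station 2: 65.3 °F = 18.500 °C.
Spread: 25.350 − 18.500 = 6.850 °C.

6.85 K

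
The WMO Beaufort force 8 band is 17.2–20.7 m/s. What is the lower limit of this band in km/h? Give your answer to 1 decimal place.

17.2–20.7 m/s × 3.6 = 61.9–74.5 km/h.

61.9 km/h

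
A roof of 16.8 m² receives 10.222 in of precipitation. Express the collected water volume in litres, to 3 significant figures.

Depth: 10.222 in × 25.4 = 259.6388 mm.
1 mm over 1 m² is 1 L, so volume = 259.6388 × 16.8 = 4361.9318 L ≈ 4360 L.

4360 litres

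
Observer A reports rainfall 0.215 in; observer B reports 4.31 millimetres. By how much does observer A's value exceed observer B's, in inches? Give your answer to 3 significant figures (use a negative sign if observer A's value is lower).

observer B: 4.31 mm = 0.169685 in.
Difference: 0.215000 − 0.169685 = 0.0453 in.

0.0453 in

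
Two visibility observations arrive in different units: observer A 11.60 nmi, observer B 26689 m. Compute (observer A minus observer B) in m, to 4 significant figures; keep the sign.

-5206 m

observer A: 11.60 nmi = 21483.20 m.
Difference: 21483.20 − 26689.00 = -5206 m.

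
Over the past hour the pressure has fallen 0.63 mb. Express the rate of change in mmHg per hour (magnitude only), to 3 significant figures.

0.63 mb / 1 h × 0.750062 mmHg/mb = 0.473 mmHg/h.

0.473 mmHg per hour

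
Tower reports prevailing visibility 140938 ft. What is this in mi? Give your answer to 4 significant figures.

26.69 SM

1 ft = 0.000189394 SM, so 140938 × 0.000189394 = 26.69 SM.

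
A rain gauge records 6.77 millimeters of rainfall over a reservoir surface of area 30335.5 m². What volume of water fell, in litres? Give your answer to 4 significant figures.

205400 litres

1 mm over 1 m² is 1 L, so volume = 6.77 × 30335.5 = 205371.33 L ≈ 205400 L.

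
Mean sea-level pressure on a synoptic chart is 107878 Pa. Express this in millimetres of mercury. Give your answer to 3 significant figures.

809 mmHg

1 Pa = 0.00750062 mmHg, so 107878 × 0.00750062 = 809 mmHg.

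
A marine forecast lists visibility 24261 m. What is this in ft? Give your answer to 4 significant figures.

79600 ft

1 m = 3.28084 ft, so 24261 × 3.28084 = 79600 ft.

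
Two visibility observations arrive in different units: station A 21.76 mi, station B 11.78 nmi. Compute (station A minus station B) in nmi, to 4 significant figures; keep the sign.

7.129 nmi

station A: 21.76 SM = 18.90892 nmi.
Difference: 18.90892 − 11.78000 = 7.129 nmi.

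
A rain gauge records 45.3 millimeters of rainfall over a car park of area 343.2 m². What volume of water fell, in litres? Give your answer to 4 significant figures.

15550 litres

1 mm over 1 m² is 1 L, so volume = 45.3 × 343.2 = 15546.96 L ≈ 15550 L.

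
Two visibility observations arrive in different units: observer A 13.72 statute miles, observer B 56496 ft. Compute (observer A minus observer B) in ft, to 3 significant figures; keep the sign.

observer A: 13.72 SM = 72441.60 ft.
Difference: 72441.60 − 56496.00 = 15900 ft.

15900 ft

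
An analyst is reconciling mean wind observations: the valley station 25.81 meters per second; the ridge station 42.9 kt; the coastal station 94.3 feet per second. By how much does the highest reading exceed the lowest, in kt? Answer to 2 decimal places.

12.97 kt

the valley station: 25.81 m/s = 50.1706 kt.
the coastal station: 94.3 ft/s = 55.8712 kt.
Spread: 55.8712 − 42.9000 = 12.97 kt.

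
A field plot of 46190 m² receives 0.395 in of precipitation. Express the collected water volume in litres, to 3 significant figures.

Depth: 0.395 in × 25.4 = 10.033 mm.
1 mm over 1 m² is 1 L, so volume = 10.033 × 46190 = 463424.27 L ≈ 463000 L.

463000 litres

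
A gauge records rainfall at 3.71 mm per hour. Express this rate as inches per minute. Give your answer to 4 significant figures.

3.71 mm/hour × 0.0393701 in/mm × 0.0166667 hour/minute = 0.002434 in/minute.

0.002434 in/minute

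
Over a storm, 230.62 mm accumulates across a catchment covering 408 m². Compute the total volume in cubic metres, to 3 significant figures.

94.1 cubic metres

1 mm over 1 m² is 1 L, so volume = 230.62 × 408 = 94092.96 L = 94.1 m³.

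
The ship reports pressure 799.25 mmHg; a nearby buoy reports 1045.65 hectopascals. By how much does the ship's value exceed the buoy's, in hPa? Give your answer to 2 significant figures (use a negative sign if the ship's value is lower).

20 hPa

the ship: 799.25 mmHg = 1065.58 hPa.
Difference: 1065.58 − 1045.65 = 20 hPa.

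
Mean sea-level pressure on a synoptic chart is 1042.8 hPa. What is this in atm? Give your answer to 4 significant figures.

1 hPa = 0.000986923 atm, so 1042.8 × 0.000986923 = 1.029 atm.

1.029 atm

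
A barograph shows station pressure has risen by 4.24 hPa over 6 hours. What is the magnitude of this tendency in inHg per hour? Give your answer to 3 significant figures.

0.0209 inHg per hour

4.24 hPa / 6 h × 0.02953 inHg/hPa = 0.0209 inHg/h.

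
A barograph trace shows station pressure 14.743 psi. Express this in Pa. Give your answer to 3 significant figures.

1 psi = 6894.76 Pa, so 14.743 × 6894.76 = 102000 Pa.

102000 Pa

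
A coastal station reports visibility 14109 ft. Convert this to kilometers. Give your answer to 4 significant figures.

4.300 km

1 ft = 0.0003048 km, so 14109 × 0.0003048 = 4.300 km.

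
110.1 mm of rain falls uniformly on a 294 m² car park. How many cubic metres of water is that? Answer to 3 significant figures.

32.4 cubic metres

1 mm over 1 m² is 1 L, so volume = 110.1 × 294 = 32369.4 L = 32.4 m³.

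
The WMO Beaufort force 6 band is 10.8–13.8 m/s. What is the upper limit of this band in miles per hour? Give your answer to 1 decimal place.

30.9 mph

10.8–13.8 m/s × 2.237 = 24.2–30.9 mph.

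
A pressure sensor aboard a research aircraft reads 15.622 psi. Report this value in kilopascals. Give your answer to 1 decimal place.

1 psi = 6.89476 kPa, so 15.622 × 6.89476 = 107.7 kPa.

107.7 kPa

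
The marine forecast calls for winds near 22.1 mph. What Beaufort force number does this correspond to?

22.1 mph = 9.9 m/s, which is Beaufort 5 (fresh breeze, 8.0–10.7 m/s).

Beaufort force 5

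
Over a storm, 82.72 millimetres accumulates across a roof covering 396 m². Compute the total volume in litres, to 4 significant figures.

1 mm over 1 m² is 1 L, so volume = 82.72 × 396 = 32757.12 L ≈ 32760 L.

32760 litres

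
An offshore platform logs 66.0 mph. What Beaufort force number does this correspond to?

66.0 mph = 29.5 m/s, which is Beaufort 11 (violent storm, 28.5–32.6 m/s).

Beaufort force 11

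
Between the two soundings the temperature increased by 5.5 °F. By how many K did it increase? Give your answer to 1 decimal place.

Converting a difference, only the 9/5 scale factor applies: ΔK = 5.5 × 0.5556 = 3.1 K.

3.1 K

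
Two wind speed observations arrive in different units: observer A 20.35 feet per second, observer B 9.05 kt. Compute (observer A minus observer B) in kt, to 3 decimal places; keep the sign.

observer A: 20.35 ft/s = 12.05705 kt.
Difference: 12.05705 − 9.05000 = 3.007 kt.

3.007 kt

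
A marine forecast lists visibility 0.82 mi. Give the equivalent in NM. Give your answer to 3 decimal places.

1 SM = 0.868976 nmi, so 0.82 × 0.868976 = 0.713 nmi.

0.713 nmi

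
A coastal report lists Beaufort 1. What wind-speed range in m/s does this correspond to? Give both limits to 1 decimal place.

Beaufort 1 (light air) spans 0.3–1.5 m/s.

0.3 to 1.5 m/s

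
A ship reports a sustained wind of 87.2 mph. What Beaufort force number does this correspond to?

87.2 mph = 39.0 m/s, which is Beaufort 12 (hurricane force, ≥32.7 m/s).

Beaufort force 12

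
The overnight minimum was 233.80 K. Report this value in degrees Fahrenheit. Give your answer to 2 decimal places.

First to °C: -39.35 °C.
Then to °F: -38.83 °F.

-38.83 °F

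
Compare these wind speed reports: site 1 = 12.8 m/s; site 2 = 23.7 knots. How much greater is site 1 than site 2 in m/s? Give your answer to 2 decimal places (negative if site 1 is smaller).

0.61 m/s

site 2: 23.7 kt = 12.1923 m/s.
Difference: 12.8000 − 12.1923 = 0.61 m/s.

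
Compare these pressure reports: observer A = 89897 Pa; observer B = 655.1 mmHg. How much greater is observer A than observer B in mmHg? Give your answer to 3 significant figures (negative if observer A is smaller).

19.2 mmHg

observer A: 89897 Pa = 674.283 mmHg.
Difference: 674.283 − 655.100 = 19.2 mmHg.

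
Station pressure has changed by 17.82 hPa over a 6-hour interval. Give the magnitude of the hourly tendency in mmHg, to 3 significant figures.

17.82 hPa / 6 h × 0.750062 mmHg/hPa = 2.23 mmHg/h.

2.23 mmHg per hour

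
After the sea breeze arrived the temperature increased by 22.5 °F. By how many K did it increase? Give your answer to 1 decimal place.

12.5 K

Converting a difference, only the 9/5 scale factor applies: ΔK = 22.5 × 0.5556 = 12.5 K.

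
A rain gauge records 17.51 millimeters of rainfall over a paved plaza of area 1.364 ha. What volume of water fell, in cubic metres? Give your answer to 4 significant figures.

Area: 1.364 ha = 13640 m².
1 mm over 1 m² is 1 L, so volume = 17.51 × 13640 = 238836.4 L = 238.8 m³.

238.8 cubic metres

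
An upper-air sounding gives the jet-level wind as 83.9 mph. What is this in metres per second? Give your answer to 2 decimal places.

1 mph = 0.44704 m/s, so 83.9 × 0.44704 = 37.51 m/s.

37.51 m/s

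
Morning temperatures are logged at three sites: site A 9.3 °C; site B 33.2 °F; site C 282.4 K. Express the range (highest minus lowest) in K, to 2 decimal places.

site B: 33.2 °F = 0.667 °C.
site C: 282.4 K = 9.250 °C.
Spread: 9.300 − 0.667 = 8.633 °C.

8.63 K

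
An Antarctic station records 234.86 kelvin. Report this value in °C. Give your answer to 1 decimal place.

-38.3 °C

°C = 234.86 − 273.15 = -38.3 °C.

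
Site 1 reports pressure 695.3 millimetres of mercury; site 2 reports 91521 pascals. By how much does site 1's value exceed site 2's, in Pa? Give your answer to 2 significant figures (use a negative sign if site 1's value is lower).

1200 Pa

site 1: 695.3 mmHg = 92699.06 Pa.
Difference: 92699.06 − 91521.00 = 1200 Pa.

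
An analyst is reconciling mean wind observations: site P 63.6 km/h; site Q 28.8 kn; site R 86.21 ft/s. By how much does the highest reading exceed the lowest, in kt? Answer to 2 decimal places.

site P: 63.6 km/h = 34.3413 kt.
site R: 86.21 ft/s = 51.0780 kt.
Spread: 51.0780 − 28.8000 = 22.28 kt.

22.28 kt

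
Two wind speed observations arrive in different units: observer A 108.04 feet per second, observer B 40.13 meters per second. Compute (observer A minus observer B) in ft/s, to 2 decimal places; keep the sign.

observer B: 40.13 m/s = 131.6601 ft/s.
Difference: 108.0400 − 131.6601 = -23.62 ft/s.

-23.62 ft/s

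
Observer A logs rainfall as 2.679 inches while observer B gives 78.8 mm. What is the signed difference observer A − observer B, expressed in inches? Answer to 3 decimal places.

observer B: 78.8 mm = 3.10236 in.
Difference: 2.67900 − 3.10236 = -0.423 in.

-0.423 in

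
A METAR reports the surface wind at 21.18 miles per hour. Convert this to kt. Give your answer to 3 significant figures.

18.4 kt

1 mph = 0.868976 kt, so 21.18 × 0.868976 = 18.4 kt.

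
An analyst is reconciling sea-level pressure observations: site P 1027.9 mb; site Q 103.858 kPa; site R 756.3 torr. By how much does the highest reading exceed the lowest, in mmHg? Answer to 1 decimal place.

site P: 1027.9 mb = 770.988 mmHg.
site Q: 103.858 kPa = 778.999 mmHg.
Spread: 778.999 − 756.300 = 22.7 mmHg.

22.7 mmHg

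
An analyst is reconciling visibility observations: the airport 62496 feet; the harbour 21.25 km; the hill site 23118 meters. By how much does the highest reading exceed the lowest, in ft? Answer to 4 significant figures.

the harbour: 21.25 km = 69717.85 ft.
the hill site: 23118 m = 75846.46 ft.
Spread: 75846.46 − 62496.00 = 13350 ft.

13350 ft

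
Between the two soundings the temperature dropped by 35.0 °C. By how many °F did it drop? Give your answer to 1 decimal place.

A change of 1 °C equals a change of 1.8 °F: Δ°F = 35.0 × 1.8 = 63.0 °F.

63.0 °F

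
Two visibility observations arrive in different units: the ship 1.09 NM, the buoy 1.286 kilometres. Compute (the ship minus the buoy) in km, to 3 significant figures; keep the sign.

0.733 km

the ship: 1.09 nmi = 2.01868 km.
Difference: 2.01868 − 1.28600 = 0.733 km.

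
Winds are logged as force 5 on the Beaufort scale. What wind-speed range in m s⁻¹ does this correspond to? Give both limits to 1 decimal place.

8.0 to 10.7 m/s

Beaufort 5 (fresh breeze) spans 8.0–10.7 m/s.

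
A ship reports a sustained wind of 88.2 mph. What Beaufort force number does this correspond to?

Beaufort force 12

88.2 mph = 39.4 m/s, which is Beaufort 12 (hurricane force, ≥32.7 m/s).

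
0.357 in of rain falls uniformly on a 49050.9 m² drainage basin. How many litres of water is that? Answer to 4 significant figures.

Depth: 0.357 in × 25.4 = 9.0678 mm.
1 mm over 1 m² is 1 L, so volume = 9.0678 × 49050.9 = 444783.75 L ≈ 444800 L.

444800 litres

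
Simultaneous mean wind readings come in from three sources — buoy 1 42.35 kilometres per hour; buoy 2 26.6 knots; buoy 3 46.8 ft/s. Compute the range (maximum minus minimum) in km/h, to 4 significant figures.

buoy 2: 26.6 kt = 49.26320 km/h.
buoy 3: 46.8 ft/s = 51.35270 km/h.
Spread: 51.35270 − 42.35000 = 9.003 km/h.

9.003 km/h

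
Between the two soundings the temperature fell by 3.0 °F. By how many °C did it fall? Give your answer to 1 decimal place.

1.7 °C

A change of 1 °C equals a change of 1.8 °F: Δ°C = 3.0 × 0.5556 = 1.7 °C.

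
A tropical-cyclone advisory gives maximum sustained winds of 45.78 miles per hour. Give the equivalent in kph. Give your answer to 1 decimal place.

73.7 km/h

1 mph = 1.60934 km/h, so 45.78 × 1.60934 = 73.7 km/h.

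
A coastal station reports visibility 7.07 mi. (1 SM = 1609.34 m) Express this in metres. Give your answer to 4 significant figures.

11380 m

1 SM = 1609.34 m, so 7.07 × 1609.34 = 11380 m.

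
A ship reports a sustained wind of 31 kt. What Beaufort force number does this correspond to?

31 kt lies in the Beaufort 7 band (near gale, 28–33 kt).

Beaufort force 7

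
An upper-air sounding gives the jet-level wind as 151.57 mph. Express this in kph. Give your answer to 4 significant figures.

243.9 km/h

1 mph = 1.60934 km/h, so 151.57 × 1.60934 = 243.9 km/h.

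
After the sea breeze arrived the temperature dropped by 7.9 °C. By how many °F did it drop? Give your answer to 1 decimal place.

14.2 °F

Converting a difference, only the 9/5 scale factor applies: Δ°F = 7.9 × 1.8 = 14.2 °F.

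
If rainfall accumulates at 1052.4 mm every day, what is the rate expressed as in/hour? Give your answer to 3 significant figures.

1.73 in/hour

1052.4 mm/day × 0.0393701 in/mm × 0.0416667 day/hour = 1.73 in/hour.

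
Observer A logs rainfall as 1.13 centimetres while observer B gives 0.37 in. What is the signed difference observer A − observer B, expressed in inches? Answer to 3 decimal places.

observer A: 1.13 cm = 0.44488 in.
Difference: 0.44488 − 0.37000 = 0.075 in.

0.075 in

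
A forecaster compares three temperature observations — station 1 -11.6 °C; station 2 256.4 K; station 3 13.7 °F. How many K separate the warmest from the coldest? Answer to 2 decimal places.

6.58 K

station 2: 256.4 K = -16.750 °C.
station 3: 13.7 °F = -10.167 °C.
Spread: (-10.167) − (-16.750) = 6.583 °C.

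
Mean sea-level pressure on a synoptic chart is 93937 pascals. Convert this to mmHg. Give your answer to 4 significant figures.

704.6 mmHg

1 Pa = 0.00750062 mmHg, so 93937 × 0.00750062 = 704.6 mmHg.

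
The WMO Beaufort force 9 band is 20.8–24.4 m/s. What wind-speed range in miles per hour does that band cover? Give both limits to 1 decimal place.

46.5 to 54.6 mph

20.8–24.4 m/s × 2.237 = 46.5–54.6 mph.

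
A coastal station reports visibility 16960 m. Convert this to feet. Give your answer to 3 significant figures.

55600 ft

1 m = 3.28084 ft, so 16960 × 3.28084 = 55600 ft.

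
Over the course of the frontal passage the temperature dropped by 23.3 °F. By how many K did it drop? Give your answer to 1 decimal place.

12.9 K

Converting a difference, only the 9/5 scale factor applies: ΔK = 23.3 × 0.5556 = 12.9 K.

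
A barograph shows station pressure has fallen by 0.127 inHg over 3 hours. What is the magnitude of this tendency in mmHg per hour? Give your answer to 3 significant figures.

1.08 mmHg per hour

0.127 inHg / 3 h × 25.4 mmHg/inHg = 1.08 mmHg/h.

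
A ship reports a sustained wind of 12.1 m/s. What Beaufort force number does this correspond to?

12.1 m/s lies in the Beaufort 6 band (strong breeze, 10.8–13.8 m/s).

Beaufort force 6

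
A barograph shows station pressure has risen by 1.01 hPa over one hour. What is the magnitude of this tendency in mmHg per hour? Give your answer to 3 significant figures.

1.01 hPa / 1 h × 0.750062 mmHg/hPa = 0.758 mmHg/h.

0.758 mmHg per hour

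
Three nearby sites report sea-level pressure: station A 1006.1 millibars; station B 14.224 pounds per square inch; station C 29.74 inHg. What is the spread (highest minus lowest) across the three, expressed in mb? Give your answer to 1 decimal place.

26.4 mb

station B: 14.224 psi = 980.710 mb.
station C: 29.74 inHg = 1007.112 mb.
Spread: 1007.112 − 980.710 = 26.4 mb.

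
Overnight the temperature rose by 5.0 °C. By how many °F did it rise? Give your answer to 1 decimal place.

9.0 °F

Converting a difference, only the 9/5 scale factor applies: Δ°F = 5.0 × 1.8 = 9.0 °F.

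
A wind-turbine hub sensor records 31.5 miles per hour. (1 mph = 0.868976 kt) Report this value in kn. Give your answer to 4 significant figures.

1 mph = 0.868976 kt, so 31.5 × 0.868976 = 27.37 kt.

27.37 kt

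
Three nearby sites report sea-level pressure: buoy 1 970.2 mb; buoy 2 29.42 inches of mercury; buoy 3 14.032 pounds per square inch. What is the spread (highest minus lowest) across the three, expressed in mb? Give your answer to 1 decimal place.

28.8 mb

buoy 2: 29.42 inHg = 996.276 mb.
buoy 3: 14.032 psi = 967.472 mb.
Spread: 996.276 − 967.472 = 28.8 mb.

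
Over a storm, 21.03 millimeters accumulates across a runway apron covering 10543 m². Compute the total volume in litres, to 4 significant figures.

221700 litres

1 mm over 1 m² is 1 L, so volume = 21.03 × 10543 = 221719.29 L ≈ 221700 L.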